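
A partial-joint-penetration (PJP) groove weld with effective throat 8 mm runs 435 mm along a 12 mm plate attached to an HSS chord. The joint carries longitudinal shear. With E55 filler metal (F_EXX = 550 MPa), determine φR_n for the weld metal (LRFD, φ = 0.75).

Effective throat (given) t_e = 8 mm.
A_we = 8 × 435 = 3480 mm².
F_nw = 0.6 F_EXX = 330 MPa.
φR_n = 0.75 × 330 × 3480 × 10⁻³ = 861.3 kN.

φR_n ≈ 861 kN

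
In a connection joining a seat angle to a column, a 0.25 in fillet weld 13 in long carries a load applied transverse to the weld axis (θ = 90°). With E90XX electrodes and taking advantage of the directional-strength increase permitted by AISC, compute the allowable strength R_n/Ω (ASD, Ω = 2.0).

E90XX → F_EXX = 90 ksi.
t_e = 0.707 × 0.25 = 0.1767 in; A_we = 0.1767 × 13 = 2.298 in².
Directional factor: 1.0 + 0.5 sin^1.5(90°) = 1.5.
F_nw = 0.6 × 90 × 1.5 = 81 ksi.
R_n/Ω = (81 × 2.298) / 2.0 = 93.06 kips.

R_n/Ω ≈ 93.1 kips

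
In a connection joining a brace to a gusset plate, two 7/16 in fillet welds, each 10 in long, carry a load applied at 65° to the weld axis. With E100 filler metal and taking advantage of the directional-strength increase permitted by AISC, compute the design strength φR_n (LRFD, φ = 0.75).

E100XX → F_EXX = 100 ksi.
t_e = 0.707 × 0.4375 = 0.3093 in; A_we = 0.3093 × 20 = 6.186 in².
Directional factor: 1.0 + 0.5 sin^1.5(65°) = 1.431.
F_nw = 0.6 × 100 × 1.431 = 85.88 ksi.
φR_n = 0.75 × 85.88 × 6.186 = 398.5 kip.

φR_n ≈ 398 kip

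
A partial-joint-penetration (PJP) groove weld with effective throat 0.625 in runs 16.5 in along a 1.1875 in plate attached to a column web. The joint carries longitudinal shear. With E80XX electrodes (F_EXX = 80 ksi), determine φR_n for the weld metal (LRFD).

Effective throat (given) t_e = 0.625 in.
A_we = 0.625 × 16.5 = 10.31 in².
F_nw = 0.6 F_EXX = 48 ksi.
φR_n = 0.75 × 48 × 10.31 = 371.2 kips.

φR_n ≈ 371 kips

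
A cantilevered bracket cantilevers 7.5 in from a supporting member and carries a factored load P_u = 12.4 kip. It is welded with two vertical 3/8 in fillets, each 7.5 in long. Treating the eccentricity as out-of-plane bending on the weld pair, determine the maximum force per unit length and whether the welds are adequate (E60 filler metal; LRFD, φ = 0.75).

E60XX → F_EXX = 60 ksi.
L_w = 2 × 7.5 = 15 in; section modulus (unit throat) S = 2 × L²/6 = 18.75 in².
Direct shear f_v = P/L_w = 12.4/15 = 0.8267 kip/in.
Moment M = P × e = 12.4 × 7.5 = 93 kip·in; bending f_b = M/S = 4.96 kip/in.
f_max = √(f_v² + f_b²) = √(0.8267² + 4.96²) = 5.028 kip/in.
φr_n = 0.75 × 0.6 × 60 × (0.707 × 0.375) = 7.158 kip/in → adequate.

f_max ≈ 5.03 kip/in; adequate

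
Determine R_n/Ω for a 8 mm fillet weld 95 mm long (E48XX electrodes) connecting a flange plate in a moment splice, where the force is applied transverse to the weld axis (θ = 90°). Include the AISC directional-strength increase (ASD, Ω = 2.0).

R_n/Ω ≈ 116 kN

E48XX → F_EXX = 480 MPa.
t_e = 0.707 × 8 = 5.656 mm; A_we = 5.656 × 95 = 537.3 mm².
Directional factor: 1.0 + 0.5 sin^1.5(90°) = 1.5.
F_nw = 0.6 × 480 × 1.5 = 432 MPa.
R_n/Ω = (432 × 537.3) / 2.0 × 10⁻³ = 116.1 kN.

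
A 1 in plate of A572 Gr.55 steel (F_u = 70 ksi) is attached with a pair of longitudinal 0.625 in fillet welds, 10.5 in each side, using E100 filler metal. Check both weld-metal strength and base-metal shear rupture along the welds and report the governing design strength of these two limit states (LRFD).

E100XX → F_EXX = 100 ksi.
t_e = 0.707 × 0.625 = 0.4419 in; L = 21 in.
Weld metal: φR_n = 0.75 × 0.6 × 100 × 0.4419 × 21 = 417.6 kips.
Base metal (shear rupture): φR_n = 0.75 × 0.6 × 70 × 1 × 21 = 661.5 kips.
Governing: weld metal.

φR_n ≈ 418 kips (weld metal governs)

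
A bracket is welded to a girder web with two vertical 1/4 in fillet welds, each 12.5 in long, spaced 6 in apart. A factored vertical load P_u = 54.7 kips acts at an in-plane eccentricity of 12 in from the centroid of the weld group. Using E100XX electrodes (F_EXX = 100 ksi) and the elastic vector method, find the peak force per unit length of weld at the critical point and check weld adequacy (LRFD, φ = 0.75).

Total weld length L_w = 25 in. Treat welds as unit-width lines.
Polar moment about centroid: J = 2[d³/12 + d(b/2)²] = 2[12.5³/12 + 12.5×3²] = 550.5 in³.
Direct shear f_v = P/L_w = 54.7 / 25 = 2.188 kip/in (vertical).
Torsion M = P·e = 54.7 × 12 = 656.4 kip·in.
Critical point at (x, y) = (3, 6.25) from centroid. f_tx = M·y/J = 7.452 kip/in; f_ty = M·x/J = 3.577 kip/in.
Resultant f_max = √[f_tx² + (f_v + f_ty)²] = √[7.452² + (2.188 + 3.577)²] = 9.422 kip/in.
Capacity per unit length: φr_n = 0.75 × 0.6 × 100 × (0.707 × 0.25) = 7.954 kip/in.
9.422 > 7.954 → NOT adequate.

f_max ≈ 9.42 kip/in; NOT adequate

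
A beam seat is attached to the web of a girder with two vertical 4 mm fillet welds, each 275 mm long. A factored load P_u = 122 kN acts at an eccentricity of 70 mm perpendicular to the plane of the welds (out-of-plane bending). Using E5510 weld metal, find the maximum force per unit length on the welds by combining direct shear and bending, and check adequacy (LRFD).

f_max ≈ 405 N/mm; adequate

E55XX → F_EXX = 550 MPa.
L_w = 2 × 275 = 550 mm; section modulus (unit throat) S = 2 × L²/6 = 25210 mm².
Direct shear f_v = P/L_w = 122×10³/550 = 221.8 N/mm.
Moment M = P × e = 122×10³ × 70 = 8540000 N·mm; bending f_b = M/S = 338.8 N/mm.
f_max = √(f_v² + f_b²) = √(221.8² + 338.8²) = 404.9 N/mm.
φr_n = 0.75 × 0.6 × 550 × (0.707 × 4) = 699.9 N/mm → adequate.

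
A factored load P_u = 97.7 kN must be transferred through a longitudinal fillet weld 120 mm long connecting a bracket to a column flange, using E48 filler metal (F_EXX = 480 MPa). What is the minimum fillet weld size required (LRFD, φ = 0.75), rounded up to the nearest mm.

w = 6 mm

Total weld length L = 120 mm.
Required throat t_e = P_u / (φ × 0.6 F_EXX × L) = 97.7 / (0.75 × 0.6 × 480 × 120 × 10⁻³) = 3.769 mm.
Required leg w = t_e / 0.707 = 5.331 mm → use 6 mm.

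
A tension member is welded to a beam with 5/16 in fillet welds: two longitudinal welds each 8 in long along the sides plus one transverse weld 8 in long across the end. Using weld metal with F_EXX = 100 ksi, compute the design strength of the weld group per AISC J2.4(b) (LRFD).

t_e = 0.707 × 0.3125 = 0.2209 in.
R_nwl = 0.6 × 100 × 0.2209 × 16 = 212.1 kip (longitudinal, 2 welds).
R_nwt = 0.6 × 100 × 0.2209 × 8 = 106 kip (transverse, base value).
(i) R_nwl + R_nwt = 318.1 kip; (ii) 0.85 R_nwl + 1.5 R_nwt = 339.4 kip.
R_n = max = 339.4 kip [governs: (ii)]; φR_n = 254.5 kip.

φR_n ≈ 255 kip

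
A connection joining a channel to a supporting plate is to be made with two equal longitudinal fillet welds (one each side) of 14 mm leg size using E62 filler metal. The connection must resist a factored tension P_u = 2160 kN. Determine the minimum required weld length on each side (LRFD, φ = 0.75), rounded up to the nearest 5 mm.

L = 395 mm on each side

E62XX → F_EXX = 620 MPa.
Throat t_e = 0.707 × 14 = 9.898 mm.
φr_n = 0.75 × 0.6 × 620 × 9.898 × 10⁻³ = 2.762 kN/mm.
L_req = P_u / φr_n = 2160 / 2.762 = 782.2 mm total.
Per side: 782.2 / 2 = 391.1 mm.
Round up → use L = 395 mm on each side.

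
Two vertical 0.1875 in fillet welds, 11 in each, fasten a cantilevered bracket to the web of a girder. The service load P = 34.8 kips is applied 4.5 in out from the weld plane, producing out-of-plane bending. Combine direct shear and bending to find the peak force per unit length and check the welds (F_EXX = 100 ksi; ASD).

f_max ≈ 4.19 kip/in; NOT adequate

L_w = 2 × 11 = 22 in; section modulus (unit throat) S = 2 × L²/6 = 40.33 in².
Direct shear f_v = P/L_w = 34.8/22 = 1.582 kip/in.
Moment M = P × e = 34.8 × 4.5 = 156.6 kip·in; bending f_b = M/S = 3.883 kip/in.
f_max = √(f_v² + f_b²) = √(1.582² + 3.883²) = 4.193 kip/in.
r_n/Ω = (1/2.0) × 0.6 × 100 × (0.707 × 0.1875) = 3.977 kip/in → NOT adequate.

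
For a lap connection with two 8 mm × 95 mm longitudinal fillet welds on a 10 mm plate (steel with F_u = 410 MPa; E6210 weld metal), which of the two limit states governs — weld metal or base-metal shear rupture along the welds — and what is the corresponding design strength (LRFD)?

φR_n ≈ 300 kN (weld metal governs)

E62XX → F_EXX = 620 MPa.
t_e = 0.707 × 8 = 5.656 mm; L = 190 mm.
Weld metal: φR_n = 0.75 × 0.6 × 620 × 5.656 × 190 × 10⁻³ = 299.8 kN.
Base metal (shear rupture): φR_n = 0.75 × 0.6 × 410 × 10 × 190 × 10⁻³ = 350.6 kN.
Governing: weld metal.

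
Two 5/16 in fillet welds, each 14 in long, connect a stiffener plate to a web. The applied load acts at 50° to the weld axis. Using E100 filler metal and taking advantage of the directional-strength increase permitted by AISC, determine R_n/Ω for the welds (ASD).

E100XX → F_EXX = 100 ksi.
t_e = 0.707 × 0.3125 = 0.2209 in; A_we = 0.2209 × 28 = 6.186 in².
Directional factor: 1.0 + 0.5 sin^1.5(50°) = 1.335.
F_nw = 0.6 × 100 × 1.335 = 80.11 ksi.
R_n/Ω = (80.11 × 6.186) / 2.0 = 247.8 kip.

R_n/Ω ≈ 248 kip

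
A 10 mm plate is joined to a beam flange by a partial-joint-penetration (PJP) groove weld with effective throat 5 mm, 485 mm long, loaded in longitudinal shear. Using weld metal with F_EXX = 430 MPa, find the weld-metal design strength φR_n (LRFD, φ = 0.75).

Effective throat (given) t_e = 5 mm.
A_we = 5 × 485 = 2425 mm².
F_nw = 0.6 F_EXX = 258 MPa.
φR_n = 0.75 × 258 × 2425 × 10⁻³ = 469.2 kN.

φR_n ≈ 469 kN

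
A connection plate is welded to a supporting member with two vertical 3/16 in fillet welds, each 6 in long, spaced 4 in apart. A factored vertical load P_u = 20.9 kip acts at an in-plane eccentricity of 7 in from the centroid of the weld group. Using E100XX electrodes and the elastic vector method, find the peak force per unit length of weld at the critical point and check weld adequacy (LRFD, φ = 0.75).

f_max ≈ 7.39 kip/in; NOT adequate

E100XX → F_EXX = 100 ksi.
Total weld length L_w = 12 in. Treat welds as unit-width lines.
Polar moment about centroid: J = 2[d³/12 + d(b/2)²] = 2[6³/12 + 6×2²] = 84 in³.
Direct shear f_v = P/L_w = 20.9 / 12 = 1.742 kip/in (vertical).
Torsion M = P·e = 20.9 × 7 = 146.3 kip·in.
Critical point at (x, y) = (2, 3) from centroid. f_tx = M·y/J = 5.225 kip/in; f_ty = M·x/J = 3.483 kip/in.
Resultant f_max = √[f_tx² + (f_v + f_ty)²] = √[5.225² + (1.742 + 3.483)²] = 7.389 kip/in.
Capacity per unit length: φr_n = 0.75 × 0.6 × 100 × (0.707 × 0.1875) = 5.965 kip/in.
7.389 > 5.965 → NOT adequate.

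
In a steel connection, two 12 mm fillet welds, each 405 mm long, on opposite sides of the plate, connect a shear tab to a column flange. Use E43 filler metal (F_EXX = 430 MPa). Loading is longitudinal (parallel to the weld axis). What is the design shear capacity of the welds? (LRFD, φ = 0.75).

φR_n ≈ 1330 kN

Effective throat t_e = 0.707 × 12 = 8.484 mm.
Total length L = 810 mm; A_we = 8.484 × 810 = 6872 mm².
F_nw = 0.6 F_EXX = 0.6 × 430 = 258 MPa.
φR_n = 0.75 × 258 × 6872 × 10⁻³ = 1330 kN.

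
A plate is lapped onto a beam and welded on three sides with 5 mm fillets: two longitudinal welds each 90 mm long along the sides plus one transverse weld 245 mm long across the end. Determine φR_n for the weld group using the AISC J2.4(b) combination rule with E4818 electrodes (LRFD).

E48XX → F_EXX = 480 MPa.
t_e = 0.707 × 5 = 3.535 mm.
R_nwl = 0.6 × 480 × 3.535 × 180 × 10⁻³ = 183.3 kN (longitudinal, 2 welds).
R_nwt = 0.6 × 480 × 3.535 × 245 × 10⁻³ = 249.4 kN (transverse, base value).
(i) R_nwl + R_nwt = 432.7 kN; (ii) 0.85 R_nwl + 1.5 R_nwt = 529.9 kN.
R_n = max = 529.9 kN [governs: (ii)]; φR_n = 397.4 kN.

φR_n ≈ 397 kN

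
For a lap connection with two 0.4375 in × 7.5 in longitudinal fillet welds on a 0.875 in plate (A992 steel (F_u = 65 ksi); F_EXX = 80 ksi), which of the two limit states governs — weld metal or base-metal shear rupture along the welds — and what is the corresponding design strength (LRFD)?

φR_n ≈ 167 kip (weld metal governs)

t_e = 0.707 × 0.4375 = 0.3093 in; L = 15 in.
Weld metal: φR_n = 0.75 × 0.6 × 80 × 0.3093 × 15 = 167 kip.
Base metal (shear rupture): φR_n = 0.75 × 0.6 × 65 × 0.875 × 15 = 383.9 kip.
Governing: weld metal.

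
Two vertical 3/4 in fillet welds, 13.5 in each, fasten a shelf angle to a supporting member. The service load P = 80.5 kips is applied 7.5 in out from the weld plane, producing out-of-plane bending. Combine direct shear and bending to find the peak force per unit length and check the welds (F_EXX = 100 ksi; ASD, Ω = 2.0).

f_max ≈ 10.4 kip/in; adequate

L_w = 2 × 13.5 = 27 in; section modulus (unit throat) S = 2 × L²/6 = 60.75 in².
Direct shear f_v = P/L_w = 80.5/27 = 2.981 kip/in.
Moment M = P × e = 80.5 × 7.5 = 603.75 kip·in; bending f_b = M/S = 9.938 kip/in.
f_max = √(f_v² + f_b²) = √(2.981² + 9.938²) = 10.38 kip/in.
r_n/Ω = (1/2.0) × 0.6 × 100 × (0.707 × 0.75) = 15.91 kip/in → adequate.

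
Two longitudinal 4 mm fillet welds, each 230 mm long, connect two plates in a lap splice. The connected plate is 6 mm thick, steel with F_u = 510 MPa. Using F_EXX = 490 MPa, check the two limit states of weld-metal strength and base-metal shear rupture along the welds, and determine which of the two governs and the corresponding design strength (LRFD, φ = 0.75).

t_e = 0.707 × 4 = 2.828 mm; L = 460 mm.
Weld metal: φR_n = 0.75 × 0.6 × 490 × 2.828 × 460 × 10⁻³ = 286.8 kN.
Base metal (shear rupture): φR_n = 0.75 × 0.6 × 510 × 6 × 460 × 10⁻³ = 633.4 kN.
Governing: weld metal.

φR_n ≈ 287 kN (weld metal governs)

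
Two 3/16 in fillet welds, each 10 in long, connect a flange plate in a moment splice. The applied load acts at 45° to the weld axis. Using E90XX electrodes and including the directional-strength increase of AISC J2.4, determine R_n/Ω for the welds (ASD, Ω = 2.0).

E90XX → F_EXX = 90 ksi.
t_e = 0.707 × 0.1875 = 0.1326 in; A_we = 0.1326 × 20 = 2.651 in².
Directional factor: 1.0 + 0.5 sin^1.5(45°) = 1.297.
F_nw = 0.6 × 90 × 1.297 = 70.05 ksi.
R_n/Ω = (70.05 × 2.651) / 2.0 = 92.87 kips.

R_n/Ω ≈ 92.9 kips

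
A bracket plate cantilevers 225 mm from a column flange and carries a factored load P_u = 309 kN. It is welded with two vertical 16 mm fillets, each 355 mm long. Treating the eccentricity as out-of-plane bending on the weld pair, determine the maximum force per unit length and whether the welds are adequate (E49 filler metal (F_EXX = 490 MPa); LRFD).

L_w = 2 × 355 = 710 mm; section modulus (unit throat) S = 2 × L²/6 = 42010 mm².
Direct shear f_v = P/L_w = 309×10³/710 = 435.2 N/mm.
Moment M = P × e = 309×10³ × 225 = 69525000 N·mm; bending f_b = M/S = 1655 N/mm.
f_max = √(f_v² + f_b²) = √(435.2² + 1655²) = 1711 N/mm.
φr_n = 0.75 × 0.6 × 490 × (0.707 × 16) = 2494 N/mm → adequate.

f_max ≈ 1710 N/mm; adequate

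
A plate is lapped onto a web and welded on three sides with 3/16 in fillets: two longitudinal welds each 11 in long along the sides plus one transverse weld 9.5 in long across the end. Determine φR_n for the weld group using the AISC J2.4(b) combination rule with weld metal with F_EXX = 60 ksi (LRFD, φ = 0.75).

φR_n ≈ 118 kip

t_e = 0.707 × 0.1875 = 0.1326 in.
R_nwl = 0.6 × 60 × 0.1326 × 22 = 105 kip (longitudinal, 2 welds).
R_nwt = 0.6 × 60 × 0.1326 × 9.5 = 45.34 kip (transverse, base value).
(i) R_nwl + R_nwt = 150.3 kip; (ii) 0.85 R_nwl + 1.5 R_nwt = 157.2 kip.
R_n = max = 157.2 kip [governs: (ii)]; φR_n = 117.9 kip.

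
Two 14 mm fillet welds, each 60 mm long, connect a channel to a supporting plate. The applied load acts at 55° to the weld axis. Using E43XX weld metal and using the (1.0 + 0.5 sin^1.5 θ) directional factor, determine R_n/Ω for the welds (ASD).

R_n/Ω ≈ 210 kN

E43XX → F_EXX = 430 MPa.
t_e = 0.707 × 14 = 9.898 mm; A_we = 9.898 × 120 = 1188 mm².
Directional factor: 1.0 + 0.5 sin^1.5(55°) = 1.371.
F_nw = 0.6 × 430 × 1.371 = 353.6 MPa.
R_n/Ω = (353.6 × 1188) / 2.0 × 10⁻³ = 210 kN.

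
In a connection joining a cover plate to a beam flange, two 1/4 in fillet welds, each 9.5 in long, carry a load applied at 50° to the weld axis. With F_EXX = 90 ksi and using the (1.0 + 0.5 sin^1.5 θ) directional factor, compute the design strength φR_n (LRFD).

φR_n ≈ 182 kips

t_e = 0.707 × 0.25 = 0.1767 in; A_we = 0.1767 × 19 = 3.358 in².
Directional factor: 1.0 + 0.5 sin^1.5(50°) = 1.335.
F_nw = 0.6 × 90 × 1.335 = 72.1 ksi.
φR_n = 0.75 × 72.1 × 3.358 = 181.6 kips.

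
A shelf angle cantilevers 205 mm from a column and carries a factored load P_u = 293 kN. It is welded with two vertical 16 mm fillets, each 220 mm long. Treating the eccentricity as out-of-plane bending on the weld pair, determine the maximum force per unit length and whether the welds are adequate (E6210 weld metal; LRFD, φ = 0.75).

E62XX → F_EXX = 620 MPa.
L_w = 2 × 220 = 440 mm; section modulus (unit throat) S = 2 × L²/6 = 16130 mm².
Direct shear f_v = P/L_w = 293×10³/440 = 665.9 N/mm.
Moment M = P × e = 293×10³ × 205 = 60065000 N·mm; bending f_b = M/S = 3723 N/mm.
f_max = √(f_v² + f_b²) = √(665.9² + 3723²) = 3782 N/mm.
φr_n = 0.75 × 0.6 × 620 × (0.707 × 16) = 3156 N/mm → NOT adequate.

f_max ≈ 3780 N/mm; NOT adequate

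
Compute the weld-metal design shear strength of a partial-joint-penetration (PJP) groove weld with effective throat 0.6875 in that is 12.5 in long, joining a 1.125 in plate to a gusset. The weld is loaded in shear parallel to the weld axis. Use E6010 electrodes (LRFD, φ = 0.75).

φR_n ≈ 232 kip

E60XX → F_EXX = 60 ksi.
Effective throat (given) t_e = 0.6875 in.
A_we = 0.6875 × 12.5 = 8.594 in².
F_nw = 0.6 F_EXX = 36 ksi.
φR_n = 0.75 × 36 × 8.594 = 232 kip.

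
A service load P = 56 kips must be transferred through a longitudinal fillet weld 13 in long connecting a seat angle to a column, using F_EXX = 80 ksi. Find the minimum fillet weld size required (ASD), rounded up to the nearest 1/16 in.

Total weld length L = 13 in.
Required throat t_e = P × Ω / (0.6 F_EXX × L) = 56 × 2.0 / (0.6 × 80 × 13) = 0.1795 in.
Required leg w = t_e / 0.707 = 0.2539 in → use 5/16 in.

w = 5/16 in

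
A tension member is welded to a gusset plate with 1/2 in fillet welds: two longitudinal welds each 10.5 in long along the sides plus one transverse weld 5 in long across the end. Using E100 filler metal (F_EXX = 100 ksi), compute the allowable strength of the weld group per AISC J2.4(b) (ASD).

t_e = 0.707 × 0.5 = 0.3535 in.
R_nwl = 0.6 × 100 × 0.3535 × 21 = 445.4 kip (longitudinal, 2 welds).
R_nwt = 0.6 × 100 × 0.3535 × 5 = 106 kip (transverse, base value).
(i) R_nwl + R_nwt = 551.5 kip; (ii) 0.85 R_nwl + 1.5 R_nwt = 537.7 kip.
R_n = max = 551.5 kip [governs: (i)]; R_n/Ω = 275.7 kip.

R_n/Ω ≈ 276 kip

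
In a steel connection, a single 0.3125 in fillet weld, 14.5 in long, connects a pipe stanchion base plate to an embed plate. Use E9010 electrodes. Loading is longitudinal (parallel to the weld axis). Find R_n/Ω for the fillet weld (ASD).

R_n/Ω ≈ 86.5 kips

E90XX → F_EXX = 90 ksi.
Effective throat t_e = 0.707 × 0.3125 = 0.2209 in.
Total length L = 14.5 in; A_we = 0.2209 × 14.5 = 3.204 in².
F_nw = 0.6 F_EXX = 0.6 × 90 = 54 ksi.
R_n = 54 × 3.204 = 173 kips; R_n/Ω = 173/2.0 = 86.5 kips.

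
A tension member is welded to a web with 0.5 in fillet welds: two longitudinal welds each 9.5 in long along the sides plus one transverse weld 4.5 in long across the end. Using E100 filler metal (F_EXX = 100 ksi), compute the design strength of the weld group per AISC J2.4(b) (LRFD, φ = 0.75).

t_e = 0.707 × 0.5 = 0.3535 in.
R_nwl = 0.6 × 100 × 0.3535 × 19 = 403 kip (longitudinal, 2 welds).
R_nwt = 0.6 × 100 × 0.3535 × 4.5 = 95.44 kip (transverse, base value).
(i) R_nwl + R_nwt = 498.4 kip; (ii) 0.85 R_nwl + 1.5 R_nwt = 485.7 kip.
R_n = max = 498.4 kip [governs: (i)]; φR_n = 373.8 kip.

φR_n ≈ 374 kip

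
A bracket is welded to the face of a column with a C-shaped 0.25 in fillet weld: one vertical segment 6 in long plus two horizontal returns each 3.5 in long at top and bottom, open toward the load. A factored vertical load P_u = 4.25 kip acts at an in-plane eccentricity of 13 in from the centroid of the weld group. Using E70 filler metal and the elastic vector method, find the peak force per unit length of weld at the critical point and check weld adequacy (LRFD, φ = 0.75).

f_max ≈ 2.45 kip/in; adequate

E70XX → F_EXX = 70 ksi.
Total weld length L_w = 13 in. Treat welds as unit-width lines.
Centroid: x̄ = 2×3.5×1.75 / 13 = 0.9423 in from the vertical weld.
Polar moment about centroid: J = I_x + I_y = [6³/12 + 2×3.5×3²] + [6×0.9423² + 2(3.5³/12 + 3.5×0.8077²)] = 98.04 in³.
Direct shear f_v = P/L_w = 4.25 / 13 = 0.3269 kip/in (vertical).
Torsion M = P·e = 4.25 × 13 = 55.25 kip·in.
Critical point at (x, y) = (2.558, 3) from centroid. f_tx = M·y/J = 1.691 kip/in; f_ty = M·x/J = 1.441 kip/in.
Resultant f_max = √[f_tx² + (f_v + f_ty)²] = √[1.691² + (0.3269 + 1.441)²] = 2.446 kip/in.
Capacity per unit length: φr_n = 0.75 × 0.6 × 70 × (0.707 × 0.25) = 5.568 kip/in.
2.446 ≤ 5.568 → adequate.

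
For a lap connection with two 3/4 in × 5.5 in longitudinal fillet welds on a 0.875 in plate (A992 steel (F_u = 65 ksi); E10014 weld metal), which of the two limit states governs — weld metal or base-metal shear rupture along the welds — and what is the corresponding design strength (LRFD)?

E100XX → F_EXX = 100 ksi.
t_e = 0.707 × 0.75 = 0.5302 in; L = 11 in.
Weld metal: φR_n = 0.75 × 0.6 × 100 × 0.5302 × 11 = 262.5 kips.
Base metal (shear rupture): φR_n = 0.75 × 0.6 × 65 × 0.875 × 11 = 281.5 kips.
Governing: weld metal.

φR_n ≈ 262 kips (weld metal governs)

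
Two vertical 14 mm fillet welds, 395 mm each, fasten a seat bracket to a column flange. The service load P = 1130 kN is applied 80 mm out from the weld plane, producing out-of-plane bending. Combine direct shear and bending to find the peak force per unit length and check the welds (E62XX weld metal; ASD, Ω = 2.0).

E62XX → F_EXX = 620 MPa.
L_w = 2 × 395 = 790 mm; section modulus (unit throat) S = 2 × L²/6 = 52010 mm².
Direct shear f_v = P/L_w = 1130×10³/790 = 1430 N/mm.
Moment M = P × e = 1130×10³ × 80 = 90400000 N·mm; bending f_b = M/S = 1738 N/mm.
f_max = √(f_v² + f_b²) = √(1430² + 1738²) = 2251 N/mm.
r_n/Ω = (1/2.0) × 0.6 × 620 × (0.707 × 14) = 1841 N/mm → NOT adequate.

f_max ≈ 2250 N/mm; NOT adequate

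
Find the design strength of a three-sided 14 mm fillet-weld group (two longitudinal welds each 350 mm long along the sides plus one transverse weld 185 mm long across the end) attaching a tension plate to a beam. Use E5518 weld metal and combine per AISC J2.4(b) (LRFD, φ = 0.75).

φR_n ≈ 2170 kN

E55XX → F_EXX = 550 MPa.
t_e = 0.707 × 14 = 9.898 mm.
R_nwl = 0.6 × 550 × 9.898 × 700 × 10⁻³ = 2286 kN (longitudinal, 2 welds).
R_nwt = 0.6 × 550 × 9.898 × 185 × 10⁻³ = 604.3 kN (transverse, base value).
(i) R_nwl + R_nwt = 2891 kN; (ii) 0.85 R_nwl + 1.5 R_nwt = 2850 kN.
R_n = max = 2891 kN [governs: (i)]; φR_n = 2168 kN.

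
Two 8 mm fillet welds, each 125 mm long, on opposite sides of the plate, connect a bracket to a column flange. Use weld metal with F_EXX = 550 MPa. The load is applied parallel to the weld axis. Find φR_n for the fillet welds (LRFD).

φR_n ≈ 350 kN

Effective throat t_e = 0.707 × 8 = 5.656 mm.
Total length L = 250 mm; A_we = 5.656 × 250 = 1414 mm².
F_nw = 0.6 F_EXX = 0.6 × 550 = 330 MPa.
φR_n = 0.75 × 330 × 1414 × 10⁻³ = 350 kN.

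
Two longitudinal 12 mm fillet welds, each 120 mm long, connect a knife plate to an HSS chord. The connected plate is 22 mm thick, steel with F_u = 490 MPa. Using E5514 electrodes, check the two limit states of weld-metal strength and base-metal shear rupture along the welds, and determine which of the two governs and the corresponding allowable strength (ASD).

E55XX → F_EXX = 550 MPa.
t_e = 0.707 × 12 = 8.484 mm; L = 240 mm.
Weld metal: R_n/Ω = (1/2.0) × 0.6 × 550 × 8.484 × 240 × 10⁻³ = 336 kN.
Base metal (shear rupture): R_n/Ω = (1/2.0) × 0.6 × 490 × 22 × 240 × 10⁻³ = 776.2 kN.
Governing: weld metal.

R_n/Ω ≈ 336 kN (weld metal governs)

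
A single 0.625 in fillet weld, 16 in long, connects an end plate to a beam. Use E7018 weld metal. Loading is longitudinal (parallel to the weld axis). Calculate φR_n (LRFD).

E70XX → F_EXX = 70 ksi.
Effective throat t_e = 0.707 × 0.625 = 0.4419 in.
Total length L = 16 in; A_we = 0.4419 × 16 = 7.07 in².
F_nw = 0.6 F_EXX = 0.6 × 70 = 42 ksi.
φR_n = 0.75 × 42 × 7.07 = 222.7 kips.

φR_n ≈ 223 kips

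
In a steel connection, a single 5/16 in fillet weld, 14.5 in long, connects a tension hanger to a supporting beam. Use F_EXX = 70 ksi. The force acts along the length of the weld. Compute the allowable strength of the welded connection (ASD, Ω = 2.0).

R_n/Ω ≈ 67.3 kips

Effective throat t_e = 0.707 × 0.3125 = 0.2209 in.
Total length L = 14.5 in; A_we = 0.2209 × 14.5 = 3.204 in².
F_nw = 0.6 F_EXX = 0.6 × 70 = 42 ksi.
R_n = 42 × 3.204 = 134.6 kips; R_n/Ω = 134.6/2.0 = 67.28 kips.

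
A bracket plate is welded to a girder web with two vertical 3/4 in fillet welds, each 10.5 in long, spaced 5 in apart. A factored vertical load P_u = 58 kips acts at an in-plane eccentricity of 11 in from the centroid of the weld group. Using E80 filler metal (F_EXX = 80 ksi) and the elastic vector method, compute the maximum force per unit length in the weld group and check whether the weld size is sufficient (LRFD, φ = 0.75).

Total weld length L_w = 21 in. Treat welds as unit-width lines.
Polar moment about centroid: J = 2[d³/12 + d(b/2)²] = 2[10.5³/12 + 10.5×2.5²] = 324.2 in³.
Direct shear f_v = P/L_w = 58 / 21 = 2.762 kip/in (vertical).
Torsion M = P·e = 58 × 11 = 638 kip·in.
Critical point at (x, y) = (2.5, 5.25) from centroid. f_tx = M·y/J = 10.33 kip/in; f_ty = M·x/J = 4.92 kip/in.
Resultant f_max = √[f_tx² + (f_v + f_ty)²] = √[10.33² + (2.762 + 4.92)²] = 12.87 kip/in.
Capacity per unit length: φr_n = 0.75 × 0.6 × 80 × (0.707 × 0.75) = 19.09 kip/in.
12.87 ≤ 19.09 → adequate.

f_max ≈ 12.9 kip/in; adequate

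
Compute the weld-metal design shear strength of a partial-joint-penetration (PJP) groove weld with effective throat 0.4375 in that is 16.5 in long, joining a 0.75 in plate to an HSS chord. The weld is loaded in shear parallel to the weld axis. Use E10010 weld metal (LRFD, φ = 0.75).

E100XX → F_EXX = 100 ksi.
Effective throat (given) t_e = 0.4375 in.
A_we = 0.4375 × 16.5 = 7.219 in².
F_nw = 0.6 F_EXX = 60 ksi.
φR_n = 0.75 × 60 × 7.219 = 324.8 kips.

φR_n ≈ 325 kips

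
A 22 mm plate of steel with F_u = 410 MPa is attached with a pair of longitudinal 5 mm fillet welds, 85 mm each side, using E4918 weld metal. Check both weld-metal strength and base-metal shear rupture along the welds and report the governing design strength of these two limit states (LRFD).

φR_n ≈ 133 kN (weld metal governs)

E49XX → F_EXX = 490 MPa.
t_e = 0.707 × 5 = 3.535 mm; L = 170 mm.
Weld metal: φR_n = 0.75 × 0.6 × 490 × 3.535 × 170 × 10⁻³ = 132.5 kN.
Base metal (shear rupture): φR_n = 0.75 × 0.6 × 410 × 22 × 170 × 10⁻³ = 690 kN.
Governing: weld metal.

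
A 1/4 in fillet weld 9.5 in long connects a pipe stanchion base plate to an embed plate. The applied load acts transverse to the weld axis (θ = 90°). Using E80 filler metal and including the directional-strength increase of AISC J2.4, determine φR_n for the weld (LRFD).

E80XX → F_EXX = 80 ksi.
t_e = 0.707 × 0.25 = 0.1767 in; A_we = 0.1767 × 9.5 = 1.679 in².
Directional factor: 1.0 + 0.5 sin^1.5(90°) = 1.5.
F_nw = 0.6 × 80 × 1.5 = 72 ksi.
φR_n = 0.75 × 72 × 1.679 = 90.67 kip.

φR_n ≈ 90.7 kip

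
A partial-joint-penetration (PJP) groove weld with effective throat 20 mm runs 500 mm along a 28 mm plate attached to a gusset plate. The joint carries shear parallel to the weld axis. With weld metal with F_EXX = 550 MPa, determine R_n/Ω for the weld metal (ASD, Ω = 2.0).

R_n/Ω ≈ 1650 kN

Effective throat (given) t_e = 20 mm.
A_we = 20 × 500 = 10000 mm².
F_nw = 0.6 F_EXX = 330 MPa.
R_n/Ω = (330 × 10000) / 2.0 × 10⁻³ = 1650 kN.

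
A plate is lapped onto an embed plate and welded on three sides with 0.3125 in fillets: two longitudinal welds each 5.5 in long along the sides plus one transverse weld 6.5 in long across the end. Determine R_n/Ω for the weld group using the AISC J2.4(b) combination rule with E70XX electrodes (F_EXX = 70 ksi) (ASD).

R_n/Ω ≈ 88.6 kip

t_e = 0.707 × 0.3125 = 0.2209 in.
R_nwl = 0.6 × 70 × 0.2209 × 11 = 102.1 kip (longitudinal, 2 welds).
R_nwt = 0.6 × 70 × 0.2209 × 6.5 = 60.32 kip (transverse, base value).
(i) R_nwl + R_nwt = 162.4 kip; (ii) 0.85 R_nwl + 1.5 R_nwt = 177.2 kip.
R_n = max = 177.2 kip [governs: (ii)]; R_n/Ω = 88.62 kip.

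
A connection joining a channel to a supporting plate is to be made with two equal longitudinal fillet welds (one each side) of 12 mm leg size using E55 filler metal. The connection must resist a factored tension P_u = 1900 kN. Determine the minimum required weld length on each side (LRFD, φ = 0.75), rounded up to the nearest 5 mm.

E55XX → F_EXX = 550 MPa.
Throat t_e = 0.707 × 12 = 8.484 mm.
φr_n = 0.75 × 0.6 × 550 × 8.484 × 10⁻³ = 2.1 kN/mm.
L_req = P_u / φr_n = 1900 / 2.1 = 904.9 mm total.
Per side: 904.9 / 2 = 452.4 mm.
Round up → use L = 455 mm on each side.

L = 455 mm on each side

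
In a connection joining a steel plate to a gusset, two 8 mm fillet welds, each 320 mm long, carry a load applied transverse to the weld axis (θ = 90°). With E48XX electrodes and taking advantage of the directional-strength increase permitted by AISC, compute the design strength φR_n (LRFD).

φR_n ≈ 1170 kN

E48XX → F_EXX = 480 MPa.
t_e = 0.707 × 8 = 5.656 mm; A_we = 5.656 × 640 = 3620 mm².
Directional factor: 1.0 + 0.5 sin^1.5(90°) = 1.5.
F_nw = 0.6 × 480 × 1.5 = 432 MPa.
φR_n = 0.75 × 432 × 3620 × 10⁻³ = 1173 kN.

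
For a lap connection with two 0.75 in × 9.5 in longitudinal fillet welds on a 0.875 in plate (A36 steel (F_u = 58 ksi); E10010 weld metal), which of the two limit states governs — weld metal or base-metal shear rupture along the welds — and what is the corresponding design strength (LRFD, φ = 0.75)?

E100XX → F_EXX = 100 ksi.
t_e = 0.707 × 0.75 = 0.5302 in; L = 19 in.
Weld metal: φR_n = 0.75 × 0.6 × 100 × 0.5302 × 19 = 453.4 kip.
Base metal (shear rupture): φR_n = 0.75 × 0.6 × 58 × 0.875 × 19 = 433.9 kip.
Governing: base-metal shear rupture.

φR_n ≈ 434 kip (base-metal shear rupture governs)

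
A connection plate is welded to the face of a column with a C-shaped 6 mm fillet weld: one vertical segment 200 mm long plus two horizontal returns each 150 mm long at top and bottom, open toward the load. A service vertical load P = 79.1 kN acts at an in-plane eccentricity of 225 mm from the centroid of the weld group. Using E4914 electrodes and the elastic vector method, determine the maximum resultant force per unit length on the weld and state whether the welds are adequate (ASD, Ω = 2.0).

E49XX → F_EXX = 490 MPa.
Total weld length L_w = 500 mm. Treat welds as unit-width lines.
Centroid: x̄ = 2×150×75 / 500 = 45 mm from the vertical weld.
Polar moment about centroid: J = I_x + I_y = [200³/12 + 2×150×100²] + [200×45² + 2(150³/12 + 150×30²)] = 4904000 mm³.
Direct shear f_v = P/L_w = 79.1×10³ / 500 = 158.2 N/mm (vertical).
Torsion M = P·e = 79.1×10³ × 225 = 17798000 N·mm.
Critical point at (x, y) = (105, 100) from centroid. f_tx = M·y/J = 362.9 N/mm; f_ty = M·x/J = 381.1 N/mm.
Resultant f_max = √[f_tx² + (f_v + f_ty)²] = √[362.9² + (158.2 + 381.1)²] = 650 N/mm.
Capacity per unit length: r_n/Ω = (1/2.0) × 0.6 × 490 × (0.707 × 6) = 623.6 N/mm.
650 > 623.6 → NOT adequate.

f_max ≈ 650 N/mm; NOT adequate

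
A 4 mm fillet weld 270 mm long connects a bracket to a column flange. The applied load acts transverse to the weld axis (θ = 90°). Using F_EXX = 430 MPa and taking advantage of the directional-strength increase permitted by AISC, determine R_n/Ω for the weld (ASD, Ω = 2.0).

t_e = 0.707 × 4 = 2.828 mm; A_we = 2.828 × 270 = 763.6 mm².
Directional factor: 1.0 + 0.5 sin^1.5(90°) = 1.5.
F_nw = 0.6 × 430 × 1.5 = 387 MPa.
R_n/Ω = (387 × 763.6) / 2.0 × 10⁻³ = 147.7 kN.

R_n/Ω ≈ 148 kN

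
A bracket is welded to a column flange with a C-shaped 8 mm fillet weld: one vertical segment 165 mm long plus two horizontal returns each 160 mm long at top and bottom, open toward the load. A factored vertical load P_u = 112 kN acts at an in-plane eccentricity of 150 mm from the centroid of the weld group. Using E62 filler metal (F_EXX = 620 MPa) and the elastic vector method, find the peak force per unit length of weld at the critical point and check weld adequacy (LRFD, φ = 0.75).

f_max ≈ 774 N/mm; adequate

Total weld length L_w = 485 mm. Treat welds as unit-width lines.
Centroid: x̄ = 2×160×80 / 485 = 52.78 mm from the vertical weld.
Polar moment about centroid: J = I_x + I_y = [165³/12 + 2×160×82.5²] + [165×52.78² + 2(160³/12 + 160×27.22²)] = 3932000 mm³.
Direct shear f_v = P/L_w = 112×10³ / 485 = 230.9 N/mm (vertical).
Torsion M = P·e = 112×10³ × 150 = 16800000 N·mm.
Critical point at (x, y) = (107.2, 82.5) from centroid. f_tx = M·y/J = 352.5 N/mm; f_ty = M·x/J = 458.1 N/mm.
Resultant f_max = √[f_tx² + (f_v + f_ty)²] = √[352.5² + (230.9 + 458.1)²] = 774 N/mm.
Capacity per unit length: φr_n = 0.75 × 0.6 × 620 × (0.707 × 8) = 1578 N/mm.
774 ≤ 1578 → adequate.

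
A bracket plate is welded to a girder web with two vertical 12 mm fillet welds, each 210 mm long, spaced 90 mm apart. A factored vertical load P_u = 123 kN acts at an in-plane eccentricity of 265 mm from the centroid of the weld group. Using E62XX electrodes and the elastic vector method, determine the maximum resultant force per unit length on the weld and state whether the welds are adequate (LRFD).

f_max ≈ 1690 N/mm; adequate

E62XX → F_EXX = 620 MPa.
Total weld length L_w = 420 mm. Treat welds as unit-width lines.
Polar moment about centroid: J = 2[d³/12 + d(b/2)²] = 2[210³/12 + 210×45²] = 2394000 mm³.
Direct shear f_v = P/L_w = 123×10³ / 420 = 292.9 N/mm (vertical).
Torsion M = P·e = 123×10³ × 265 = 32595000 N·mm.
Critical point at (x, y) = (45, 105) from centroid. f_tx = M·y/J = 1430 N/mm; f_ty = M·x/J = 612.7 N/mm.
Resultant f_max = √[f_tx² + (f_v + f_ty)²] = √[1430² + (292.9 + 612.7)²] = 1692 N/mm.
Capacity per unit length: φr_n = 0.75 × 0.6 × 620 × (0.707 × 12) = 2367 N/mm.
1692 ≤ 2367 → adequate.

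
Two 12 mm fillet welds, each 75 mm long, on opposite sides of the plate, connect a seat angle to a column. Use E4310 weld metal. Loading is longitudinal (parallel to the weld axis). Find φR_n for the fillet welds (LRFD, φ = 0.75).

φR_n ≈ 246 kN

E43XX → F_EXX = 430 MPa.
Effective throat t_e = 0.707 × 12 = 8.484 mm.
Total length L = 150 mm; A_we = 8.484 × 150 = 1273 mm².
F_nw = 0.6 F_EXX = 0.6 × 430 = 258 MPa.
φR_n = 0.75 × 258 × 1273 × 10⁻³ = 246.2 kN.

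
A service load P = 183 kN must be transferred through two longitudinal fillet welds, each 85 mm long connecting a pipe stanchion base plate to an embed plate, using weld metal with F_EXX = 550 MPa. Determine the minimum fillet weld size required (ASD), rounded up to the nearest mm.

w = 10 mm

Total weld length L = 170 mm.
Required throat t_e = P × Ω / (0.6 F_EXX × L) = 183 × 2.0 / (0.6 × 550 × 170 × 10⁻³) = 6.524 mm.
Required leg w = t_e / 0.707 = 9.228 mm → use 10 mm.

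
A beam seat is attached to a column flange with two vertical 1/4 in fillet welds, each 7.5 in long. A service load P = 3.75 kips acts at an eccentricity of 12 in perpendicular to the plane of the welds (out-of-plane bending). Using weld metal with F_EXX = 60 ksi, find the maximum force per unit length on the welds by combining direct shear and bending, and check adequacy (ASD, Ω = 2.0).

L_w = 2 × 7.5 = 15 in; section modulus (unit throat) S = 2 × L²/6 = 18.75 in².
Direct shear f_v = P/L_w = 3.75/15 = 0.25 kip/in.
Moment M = P × e = 3.75 × 12 = 45 kip·in; bending f_b = M/S = 2.4 kip/in.
f_max = √(f_v² + f_b²) = √(0.25² + 2.4²) = 2.413 kip/in.
r_n/Ω = (1/2.0) × 0.6 × 60 × (0.707 × 0.25) = 3.181 kip/in → adequate.

f_max ≈ 2.41 kip/in; adequate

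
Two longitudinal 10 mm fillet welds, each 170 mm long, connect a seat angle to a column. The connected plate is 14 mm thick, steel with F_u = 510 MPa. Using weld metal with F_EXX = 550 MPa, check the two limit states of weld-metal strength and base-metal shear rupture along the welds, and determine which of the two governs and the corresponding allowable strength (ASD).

t_e = 0.707 × 10 = 7.07 mm; L = 340 mm.
Weld metal: R_n/Ω = (1/2.0) × 0.6 × 550 × 7.07 × 340 × 10⁻³ = 396.6 kN.
Base metal (shear rupture): R_n/Ω = (1/2.0) × 0.6 × 510 × 14 × 340 × 10⁻³ = 728.3 kN.
Governing: weld metal.

R_n/Ω ≈ 397 kN (weld metal governs)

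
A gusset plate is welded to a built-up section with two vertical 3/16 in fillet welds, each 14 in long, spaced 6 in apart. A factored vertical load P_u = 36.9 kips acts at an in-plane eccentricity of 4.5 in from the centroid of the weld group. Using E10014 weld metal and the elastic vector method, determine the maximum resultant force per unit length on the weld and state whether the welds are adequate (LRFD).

f_max ≈ 2.6 kip/in; adequate

E100XX → F_EXX = 100 ksi.
Total weld length L_w = 28 in. Treat welds as unit-width lines.
Polar moment about centroid: J = 2[d³/12 + d(b/2)²] = 2[14³/12 + 14×3²] = 709.3 in³.
Direct shear f_v = P/L_w = 36.9 / 28 = 1.318 kip/in (vertical).
Torsion M = P·e = 36.9 × 4.5 = 166.05 kip·in.
Critical point at (x, y) = (3, 7) from centroid. f_tx = M·y/J = 1.639 kip/in; f_ty = M·x/J = 0.7023 kip/in.
Resultant f_max = √[f_tx² + (f_v + f_ty)²] = √[1.639² + (1.318 + 0.7023)²] = 2.601 kip/in.
Capacity per unit length: φr_n = 0.75 × 0.6 × 100 × (0.707 × 0.1875) = 5.965 kip/in.
2.601 ≤ 5.965 → adequate.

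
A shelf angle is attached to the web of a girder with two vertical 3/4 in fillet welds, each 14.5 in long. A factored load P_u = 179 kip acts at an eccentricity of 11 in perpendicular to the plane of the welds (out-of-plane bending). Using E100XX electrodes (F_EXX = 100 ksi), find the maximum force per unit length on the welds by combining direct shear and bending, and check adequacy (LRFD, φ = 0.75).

L_w = 2 × 14.5 = 29 in; section modulus (unit throat) S = 2 × L²/6 = 70.08 in².
Direct shear f_v = P/L_w = 179/29 = 6.172 kip/in.
Moment M = P × e = 179 × 11 = 1969 kip·in; bending f_b = M/S = 28.1 kip/in.
f_max = √(f_v² + f_b²) = √(6.172² + 28.1²) = 28.77 kip/in.
φr_n = 0.75 × 0.6 × 100 × (0.707 × 0.75) = 23.86 kip/in → NOT adequate.

f_max ≈ 28.8 kip/in; NOT adequate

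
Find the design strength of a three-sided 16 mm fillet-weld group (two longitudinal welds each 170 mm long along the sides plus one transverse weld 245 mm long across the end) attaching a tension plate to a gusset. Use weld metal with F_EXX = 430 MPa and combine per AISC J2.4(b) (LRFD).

t_e = 0.707 × 16 = 11.31 mm.
R_nwl = 0.6 × 430 × 11.31 × 340 × 10⁻³ = 992.3 kN (longitudinal, 2 welds).
R_nwt = 0.6 × 430 × 11.31 × 245 × 10⁻³ = 715 kN (transverse, base value).
(i) R_nwl + R_nwt = 1707 kN; (ii) 0.85 R_nwl + 1.5 R_nwt = 1916 kN.
R_n = max = 1916 kN [governs: (ii)]; φR_n = 1437 kN.

φR_n ≈ 1440 kN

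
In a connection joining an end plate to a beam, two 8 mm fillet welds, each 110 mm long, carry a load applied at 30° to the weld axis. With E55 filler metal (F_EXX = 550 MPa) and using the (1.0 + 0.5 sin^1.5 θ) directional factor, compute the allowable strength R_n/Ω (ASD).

t_e = 0.707 × 8 = 5.656 mm; A_we = 5.656 × 220 = 1244 mm².
Directional factor: 1.0 + 0.5 sin^1.5(30°) = 1.177.
F_nw = 0.6 × 550 × 1.177 = 388.3 MPa.
R_n/Ω = (388.3 × 1244) / 2.0 × 10⁻³ = 241.6 kN.

R_n/Ω ≈ 242 kN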